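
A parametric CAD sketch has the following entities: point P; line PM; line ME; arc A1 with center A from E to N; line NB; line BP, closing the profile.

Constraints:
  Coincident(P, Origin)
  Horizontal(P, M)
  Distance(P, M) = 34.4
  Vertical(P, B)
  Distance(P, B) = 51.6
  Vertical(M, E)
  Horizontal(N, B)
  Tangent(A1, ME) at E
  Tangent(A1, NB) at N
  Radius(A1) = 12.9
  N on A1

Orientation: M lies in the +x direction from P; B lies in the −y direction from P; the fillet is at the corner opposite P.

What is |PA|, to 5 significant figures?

44.271

P is at the origin; PM is horizontal with |PM| = 34.4 and M on the +x side, so M = (34.400, 0.0000). PB is vertical with |PB| = 51.6 and B on the −y side, so B = (0.0000, -51.600). The virtual corner opposite P is at (34.400, -51.600). Tangency of A1 to ME means the radius AE is perpendicular to ME and A1 meets NB tangentially, so AN is at right angles to NB, with radius 12.9, so the center A sits 12.9 in from both sides at A = (21.500, -38.700). Then |PA| = |A − P| = 44.271.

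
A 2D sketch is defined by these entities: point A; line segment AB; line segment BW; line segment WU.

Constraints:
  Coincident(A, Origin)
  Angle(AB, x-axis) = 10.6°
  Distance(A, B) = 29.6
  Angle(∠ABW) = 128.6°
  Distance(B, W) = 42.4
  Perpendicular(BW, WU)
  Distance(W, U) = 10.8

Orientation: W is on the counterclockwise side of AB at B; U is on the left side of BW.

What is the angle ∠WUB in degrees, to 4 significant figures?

75.71°

A is at the origin; AB runs at 10.6° with length 29.6, so B = 29.6·(cos 10.6°, sin 10.6°) = (29.09, 5.445). ∠ABW = 128.6°, so BW runs at 10.6° + (180° − 128.6°) = 62.00° from the x-axis; with |BW| = 42.4, W = B + 42.4·(cos 62.00°, sin 62.00°) = (49.00, 42.88). The perpendicularity gives WU at right angles to BW; with |WU| = 10.8 on the left of BW, U = W + 10.8·(-0.8829, 0.4695) = (39.46, 47.95). Then cos ∠WUB = UW·UB / (|UW||UB|), giving 75.71°.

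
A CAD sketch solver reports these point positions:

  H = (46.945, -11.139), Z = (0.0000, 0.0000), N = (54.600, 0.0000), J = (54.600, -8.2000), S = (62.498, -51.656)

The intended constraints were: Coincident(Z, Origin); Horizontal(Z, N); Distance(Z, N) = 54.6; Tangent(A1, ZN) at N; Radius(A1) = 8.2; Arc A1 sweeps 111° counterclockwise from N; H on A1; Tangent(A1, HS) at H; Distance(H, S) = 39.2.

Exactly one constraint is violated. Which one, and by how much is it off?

Distance(H, S) = 39.2 — off by 4.20.

Z = (0.00, 0.00) ✓; Z.y = 0.00, N.y = 0.00 ✓; |ZN| = 54.60 ✓; ∠(JN, NZ) = 90.00° ✓; |JN| = 8.200 ✓; bearing(J→H) − bearing(J→N) = 111.0° ✓; |JH| = 8.200 ✓; ∠(JH, HS) = 90.00° ✓; |HS| = 43.40 ✗.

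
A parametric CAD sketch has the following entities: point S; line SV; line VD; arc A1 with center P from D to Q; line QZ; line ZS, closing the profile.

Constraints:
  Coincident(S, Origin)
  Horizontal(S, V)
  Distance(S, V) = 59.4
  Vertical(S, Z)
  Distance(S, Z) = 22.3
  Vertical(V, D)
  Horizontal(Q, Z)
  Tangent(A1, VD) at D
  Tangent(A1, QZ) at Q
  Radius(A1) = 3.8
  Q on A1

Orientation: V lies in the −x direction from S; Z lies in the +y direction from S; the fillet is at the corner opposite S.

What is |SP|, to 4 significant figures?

58.60

S and Z share the same x with |SZ| = 22.3 and Z on the +y side, so Z = (0.000, 22.30). The virtual corner opposite S is at (-59.40, 22.30). Since A1 is tangent to VD there, PD ⟂ VD and the tangent condition forces PQ to be normal to QZ, with radius 3.8, so the center P sits 3.8 in from both sides at P = (-55.60, 18.50). Then |SP| = |P − S| = 58.60.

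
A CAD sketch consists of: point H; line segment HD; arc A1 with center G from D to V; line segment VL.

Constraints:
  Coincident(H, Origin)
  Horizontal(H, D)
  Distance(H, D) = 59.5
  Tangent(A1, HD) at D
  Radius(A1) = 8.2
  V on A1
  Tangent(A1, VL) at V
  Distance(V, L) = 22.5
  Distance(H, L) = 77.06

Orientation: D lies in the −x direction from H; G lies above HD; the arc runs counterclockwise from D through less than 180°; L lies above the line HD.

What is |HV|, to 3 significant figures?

56.1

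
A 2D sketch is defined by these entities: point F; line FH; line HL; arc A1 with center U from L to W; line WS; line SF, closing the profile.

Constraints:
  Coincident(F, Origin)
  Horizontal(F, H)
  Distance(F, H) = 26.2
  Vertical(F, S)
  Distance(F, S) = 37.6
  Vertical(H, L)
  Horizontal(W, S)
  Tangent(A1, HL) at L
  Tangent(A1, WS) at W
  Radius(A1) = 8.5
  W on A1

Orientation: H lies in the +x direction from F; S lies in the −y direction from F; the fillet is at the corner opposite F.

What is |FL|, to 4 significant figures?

39.16

F is at the origin; F and H share the same y with |FH| = 26.2 and H on the +x side, so H = (26.20, 0.000). FS is vertical with |FS| = 37.6 and S on the −y side, so S = (0.000, -37.60). The virtual corner opposite F is at (26.20, -37.60). Since A1 is tangent to HL there, UL ⟂ HL and since A1 is tangent to WS there, UW ⟂ WS, with radius 8.5, so the center U sits 8.5 in from both sides at U = (17.70, -29.10). That places the tangent points at L = (26.20, -29.10) on HL and W = (17.70, -37.60) on WS. Then |FL| = |L − F| = 39.16.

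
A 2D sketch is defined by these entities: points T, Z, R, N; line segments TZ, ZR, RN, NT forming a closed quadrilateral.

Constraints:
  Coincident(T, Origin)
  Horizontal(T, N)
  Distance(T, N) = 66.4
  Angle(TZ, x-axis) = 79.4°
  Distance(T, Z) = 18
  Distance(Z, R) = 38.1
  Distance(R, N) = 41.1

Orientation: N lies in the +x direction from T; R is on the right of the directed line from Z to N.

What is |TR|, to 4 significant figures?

29.67

Checks: |ZR| = 38.10 ✓; |RN| = 41.10 ✓.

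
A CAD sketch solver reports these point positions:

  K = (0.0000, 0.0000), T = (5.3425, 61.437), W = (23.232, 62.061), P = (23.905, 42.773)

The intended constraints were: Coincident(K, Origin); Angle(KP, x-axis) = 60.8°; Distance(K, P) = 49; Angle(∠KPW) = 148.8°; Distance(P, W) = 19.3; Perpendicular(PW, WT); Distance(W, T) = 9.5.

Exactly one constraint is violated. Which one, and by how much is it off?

Distance(W, T) = 9.5 — off by 8.40.

K = (0.00, 0.00) ✓; KP at 60.80° ✓; |KP| = 49.00 ✓; ∠KPW = 148.8° ✓; |PW| = 19.30 ✓; ∠(PW, WT) = 90.00° ✓; |WT| = 17.90 ✗.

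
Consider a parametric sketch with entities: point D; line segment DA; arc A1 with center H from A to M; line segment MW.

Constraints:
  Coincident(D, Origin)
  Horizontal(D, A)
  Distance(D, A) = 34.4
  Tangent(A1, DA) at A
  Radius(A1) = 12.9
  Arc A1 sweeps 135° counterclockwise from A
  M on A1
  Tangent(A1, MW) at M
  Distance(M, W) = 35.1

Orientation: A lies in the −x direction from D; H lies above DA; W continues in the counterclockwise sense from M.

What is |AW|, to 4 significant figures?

49.40

D is at the origin; DA is horizontal with |DA| = 34.4 and A on the −x side, so A = (-34.40, 0.000). Tangency of A1 to DA means the radius HA is perpendicular to DA, so H = A + (0, 12.9) = (-34.40, 12.90). On A1, A sits at bearing -90° from H; a 135° counterclockwise sweep puts M at bearing 45°, so M = H + 12.9·(cos 45°, sin 45°) = (-25.28, 22.02). The tangent condition forces HM to be normal to MW, so MW runs along (−sin 45°, cos 45°); with |MW| = 35.1, W = (-50.10, 46.84). Then |AW| = |W − A| = 49.40.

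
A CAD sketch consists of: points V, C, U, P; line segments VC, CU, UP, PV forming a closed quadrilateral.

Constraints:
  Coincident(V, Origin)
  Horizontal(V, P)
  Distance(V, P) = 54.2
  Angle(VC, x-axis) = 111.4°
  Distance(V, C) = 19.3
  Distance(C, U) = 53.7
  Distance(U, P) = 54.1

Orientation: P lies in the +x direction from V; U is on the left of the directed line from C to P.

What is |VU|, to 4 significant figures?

61.93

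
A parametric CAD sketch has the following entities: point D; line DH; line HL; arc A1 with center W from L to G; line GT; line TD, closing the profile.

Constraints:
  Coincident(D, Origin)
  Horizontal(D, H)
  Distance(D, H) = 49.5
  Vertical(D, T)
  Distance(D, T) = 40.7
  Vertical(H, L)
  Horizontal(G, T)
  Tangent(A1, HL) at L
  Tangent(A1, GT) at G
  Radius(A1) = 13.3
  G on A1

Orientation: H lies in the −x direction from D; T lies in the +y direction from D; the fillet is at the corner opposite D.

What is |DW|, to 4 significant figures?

45.40

D is at the origin; DH is horizontal with |DH| = 49.5 and H on the −x side, so H = (-49.50, 0.000). D and T share the same x with |DT| = 40.7 and T on the +y side, so T = (0.000, 40.70). The virtual corner opposite D is at (-49.50, 40.70). Tangency of A1 to HL means the radius WL is perpendicular to HL and the tangent condition forces WG to be normal to GT, with radius 13.3, so the center W sits 13.3 in from both sides at W = (-36.20, 27.40). Then |DW| = |W − D| = 45.40.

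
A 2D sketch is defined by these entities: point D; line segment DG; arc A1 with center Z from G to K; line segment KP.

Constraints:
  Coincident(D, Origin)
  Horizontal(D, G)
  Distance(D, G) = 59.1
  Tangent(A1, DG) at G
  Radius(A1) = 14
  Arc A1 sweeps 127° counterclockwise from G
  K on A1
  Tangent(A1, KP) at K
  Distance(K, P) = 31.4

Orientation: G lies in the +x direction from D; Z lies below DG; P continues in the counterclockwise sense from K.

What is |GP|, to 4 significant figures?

48.13

On A1, G sits at bearing 90° from Z; a 127° counterclockwise sweep puts K at bearing 217°, so K = Z + 14.0·(cos 217°, sin 217°) = (47.92, -22.43). Since A1 is tangent to KP there, ZK ⟂ KP, so KP runs along (−sin 217°, cos 217°); with |KP| = 31.4, P = (66.82, -47.50). Then |GP| = |P − G| = 48.13.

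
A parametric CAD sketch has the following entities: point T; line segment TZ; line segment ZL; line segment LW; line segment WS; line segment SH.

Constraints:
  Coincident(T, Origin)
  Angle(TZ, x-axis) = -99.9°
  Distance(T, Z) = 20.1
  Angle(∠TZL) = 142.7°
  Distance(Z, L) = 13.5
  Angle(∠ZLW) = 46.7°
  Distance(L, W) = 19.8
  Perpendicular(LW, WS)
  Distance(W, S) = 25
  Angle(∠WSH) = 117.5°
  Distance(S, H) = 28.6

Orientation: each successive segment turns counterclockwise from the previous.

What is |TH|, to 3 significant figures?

42.8

T is at the origin; TZ runs at -99.9° with length 20.1, so Z = (-3.46, -19.8). ∠TZL = 142.7° gives ZL at -62.6° from the x-axis; with |ZL| = 13.5, L = (2.76, -31.8). ∠ZLW = 46.7° gives LW at 70.7° from the x-axis; with |LW| = 19.8, W = (9.30, -13.1). The perpendicularity gives WS at right angles to LW, so WS runs at 161°; with |WS| = 25.0, S = (-14.3, -4.84). ∠WSH = 117.5° gives SH at -137° from the x-axis; with |SH| = 28.6, H = (-35.1, -24.4). Then |TH| = |H − T| = 42.8.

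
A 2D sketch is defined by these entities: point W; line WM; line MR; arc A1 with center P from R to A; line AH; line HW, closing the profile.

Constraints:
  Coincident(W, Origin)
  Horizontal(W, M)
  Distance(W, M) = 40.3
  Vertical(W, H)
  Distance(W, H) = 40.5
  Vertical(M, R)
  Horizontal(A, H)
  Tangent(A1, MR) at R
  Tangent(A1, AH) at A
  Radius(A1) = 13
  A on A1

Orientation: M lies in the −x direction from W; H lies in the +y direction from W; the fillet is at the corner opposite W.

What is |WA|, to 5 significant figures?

48.842

The virtual corner opposite W is at (-40.300, 40.500). The tangent condition forces PR to be normal to MR and A1 meets AH tangentially, so PA is at right angles to AH, with radius 13.0, so the center P sits 13.0 in from both sides at P = (-27.300, 27.500). That places the tangent points at R = (-40.300, 27.500) on MR and A = (-27.300, 40.500) on AH. Then |WA| = |A − W| = 48.842.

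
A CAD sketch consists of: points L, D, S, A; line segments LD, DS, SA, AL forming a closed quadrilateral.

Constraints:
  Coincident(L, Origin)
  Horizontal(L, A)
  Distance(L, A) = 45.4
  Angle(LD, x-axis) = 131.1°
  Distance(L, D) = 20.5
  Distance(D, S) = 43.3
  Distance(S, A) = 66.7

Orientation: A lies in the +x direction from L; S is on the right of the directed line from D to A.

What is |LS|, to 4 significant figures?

31.71

Checks: |DS| = 43.30 ✓; |SA| = 66.70 ✓.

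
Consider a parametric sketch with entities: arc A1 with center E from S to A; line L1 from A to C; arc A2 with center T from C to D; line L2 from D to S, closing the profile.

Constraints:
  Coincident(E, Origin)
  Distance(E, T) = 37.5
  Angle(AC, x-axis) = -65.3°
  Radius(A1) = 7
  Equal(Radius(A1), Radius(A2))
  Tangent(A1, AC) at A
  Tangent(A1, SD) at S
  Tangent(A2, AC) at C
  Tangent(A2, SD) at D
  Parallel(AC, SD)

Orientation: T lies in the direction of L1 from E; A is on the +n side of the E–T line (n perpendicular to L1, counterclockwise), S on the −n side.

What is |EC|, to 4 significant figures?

38.15

The slot axis is L1's direction at -65.3°, so u = (cos -65.3°, sin -65.3°) = (0.4179, -0.9085) and n = (−sin -65.3°, cos -65.3°) = (0.9085, 0.4179). E is at the origin and T lies 37.5 along u from E, so T = 37.5·u = (15.67, -34.07). Tangency of A1 to both parallel lines with radius 7.0 puts A and S at E ± 7.0·n: A = (6.360, 2.925), S = (-6.360, -2.925). Equal radii place C and D the same way about T: C = T + 7.0·n = (22.03, -31.14), D = T − 7.0·n = (9.310, -36.99). Then |EC| = |C − E| = 38.15.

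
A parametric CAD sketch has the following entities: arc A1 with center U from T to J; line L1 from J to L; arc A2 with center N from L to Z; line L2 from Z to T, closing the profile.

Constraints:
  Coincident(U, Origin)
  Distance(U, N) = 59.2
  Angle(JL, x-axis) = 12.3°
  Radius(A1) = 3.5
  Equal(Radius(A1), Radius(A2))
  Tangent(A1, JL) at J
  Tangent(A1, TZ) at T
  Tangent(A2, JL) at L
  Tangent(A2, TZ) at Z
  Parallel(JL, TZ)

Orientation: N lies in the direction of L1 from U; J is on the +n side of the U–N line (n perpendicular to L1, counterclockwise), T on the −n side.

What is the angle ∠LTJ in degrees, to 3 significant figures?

83.3°

The slot axis is L1's direction at 12.3°, so u = (cos 12.3°, sin 12.3°) = (0.977, 0.213) and n = (−sin 12.3°, cos 12.3°) = (-0.213, 0.977). U is at the origin and N lies 59.2 along u from U, so N = 59.2·u = (57.8, 12.6). Tangency of A1 to both parallel lines with radius 3.5 puts J and T at U ± 3.5·n: J = (-0.746, 3.42), T = (0.746, -3.42). Equal radii place L and Z the same way about N: L = N + 3.5·n = (57.1, 16.0), Z = N − 3.5·n = (58.6, 9.19). Then cos ∠LTJ = TL·TJ / (|TL||TJ|), giving 83.3°.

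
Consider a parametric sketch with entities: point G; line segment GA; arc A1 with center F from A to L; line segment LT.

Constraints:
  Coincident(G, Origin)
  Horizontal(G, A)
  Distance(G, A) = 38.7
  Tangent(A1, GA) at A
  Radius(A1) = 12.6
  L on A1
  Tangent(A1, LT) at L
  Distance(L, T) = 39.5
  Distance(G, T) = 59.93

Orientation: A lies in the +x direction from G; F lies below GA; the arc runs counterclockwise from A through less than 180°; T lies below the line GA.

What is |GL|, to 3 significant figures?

29.3

Checks: ∠(FA, AG) = 90.00° ✓; |FL| = 12.60 ✓; ∠(FL, LT) = 90.00° ✓; |LT| = 39.50 ✓; |GT| = 59.93 ✓.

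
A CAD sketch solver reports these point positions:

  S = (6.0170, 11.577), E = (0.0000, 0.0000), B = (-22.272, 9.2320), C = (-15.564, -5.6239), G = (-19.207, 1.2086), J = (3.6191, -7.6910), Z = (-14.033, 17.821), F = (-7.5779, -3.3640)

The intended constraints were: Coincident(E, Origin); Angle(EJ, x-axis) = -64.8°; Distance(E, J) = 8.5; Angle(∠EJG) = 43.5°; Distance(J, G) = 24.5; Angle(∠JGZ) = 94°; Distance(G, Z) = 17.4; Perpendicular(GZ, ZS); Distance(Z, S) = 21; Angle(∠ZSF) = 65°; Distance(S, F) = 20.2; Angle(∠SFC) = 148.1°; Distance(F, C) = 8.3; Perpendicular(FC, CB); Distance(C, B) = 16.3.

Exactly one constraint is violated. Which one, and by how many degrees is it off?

Perpendicular(FC, CB) — off by 8.50°.

E = (0.00, 0.00) ✓; EJ at -64.80° ✓; |EJ| = 8.500 ✓; ∠EJG = 43.50° ✓; |JG| = 24.50 ✓; ∠JGZ = 94.00° ✓; |GZ| = 17.40 ✓; ∠(GZ, ZS) = 90.00° ✓; |ZS| = 21.00 ✓; ∠ZSF = 65.00° ✓; |SF| = 20.20 ✓; ∠SFC = 148.1° ✓; |FC| = 8.300 ✓; ∠(FC, CB) = 81.50° ✗; |CB| = 16.30 ✓.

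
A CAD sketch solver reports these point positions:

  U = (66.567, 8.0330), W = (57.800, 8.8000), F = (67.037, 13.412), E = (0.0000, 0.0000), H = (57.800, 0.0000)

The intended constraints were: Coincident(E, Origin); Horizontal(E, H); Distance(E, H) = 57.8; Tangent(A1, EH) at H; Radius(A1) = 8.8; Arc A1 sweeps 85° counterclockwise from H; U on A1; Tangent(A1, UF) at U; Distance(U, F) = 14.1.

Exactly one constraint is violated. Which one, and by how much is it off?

Distance(U, F) = 14.1 — off by 8.70.

E = (0.00, 0.00) ✓; E.y = 0.00, H.y = 0.00 ✓; |EH| = 57.80 ✓; ∠(WH, HE) = 90.00° ✓; |WH| = 8.800 ✓; bearing(W→U) − bearing(W→H) = 85.00° ✓; |WU| = 8.800 ✓; ∠(WU, UF) = 89.99° ✓; |UF| = 5.399 ✗.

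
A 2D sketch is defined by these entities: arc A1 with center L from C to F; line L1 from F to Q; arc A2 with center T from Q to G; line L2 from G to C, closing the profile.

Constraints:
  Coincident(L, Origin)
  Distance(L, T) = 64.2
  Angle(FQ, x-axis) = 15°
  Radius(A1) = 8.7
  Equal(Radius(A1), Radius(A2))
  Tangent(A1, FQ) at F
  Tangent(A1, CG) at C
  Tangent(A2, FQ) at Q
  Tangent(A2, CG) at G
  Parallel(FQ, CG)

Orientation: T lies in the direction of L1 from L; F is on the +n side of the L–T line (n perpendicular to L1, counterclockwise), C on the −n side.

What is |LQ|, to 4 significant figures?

64.79

The slot axis is L1's direction at 15.0°, so u = (cos 15.0°, sin 15.0°) = (0.9659, 0.2588) and n = (−sin 15.0°, cos 15.0°) = (-0.2588, 0.9659). L is at the origin and T lies 64.2 along u from L, so T = 64.2·u = (62.01, 16.62). Tangency of A1 to both parallel lines with radius 8.7 puts F and C at L ± 8.7·n: F = (-2.252, 8.404), C = (2.252, -8.404). Equal radii place Q and G the same way about T: Q = T + 8.7·n = (59.76, 25.02), G = T − 8.7·n = (64.26, 8.213). Then |LQ| = |Q − L| = 64.79.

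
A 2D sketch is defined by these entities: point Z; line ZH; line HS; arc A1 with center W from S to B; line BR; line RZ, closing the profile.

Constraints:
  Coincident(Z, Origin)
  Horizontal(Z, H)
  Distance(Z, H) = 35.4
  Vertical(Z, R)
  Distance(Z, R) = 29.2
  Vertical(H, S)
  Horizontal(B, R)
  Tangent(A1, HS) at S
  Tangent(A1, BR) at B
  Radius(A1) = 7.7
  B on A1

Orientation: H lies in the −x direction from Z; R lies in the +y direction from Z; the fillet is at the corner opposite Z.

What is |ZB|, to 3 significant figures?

40.2

Z is at the origin; Z and H share the same y with |ZH| = 35.4 and H on the −x side, so H = (-35.4, 0.00). Z and R share the same x with |ZR| = 29.2 and R on the +y side, so R = (0.00, 29.2). The virtual corner opposite Z is at (-35.4, 29.2). Tangency of A1 to HS means the radius WS is perpendicular to HS and tangency of A1 to BR means the radius WB is perpendicular to BR, with radius 7.7, so the center W sits 7.7 in from both sides at W = (-27.7, 21.5). That places the tangent points at S = (-35.4, 21.5) on HS and B = (-27.7, 29.2) on BR. Then |ZB| = |B − Z| = 40.2.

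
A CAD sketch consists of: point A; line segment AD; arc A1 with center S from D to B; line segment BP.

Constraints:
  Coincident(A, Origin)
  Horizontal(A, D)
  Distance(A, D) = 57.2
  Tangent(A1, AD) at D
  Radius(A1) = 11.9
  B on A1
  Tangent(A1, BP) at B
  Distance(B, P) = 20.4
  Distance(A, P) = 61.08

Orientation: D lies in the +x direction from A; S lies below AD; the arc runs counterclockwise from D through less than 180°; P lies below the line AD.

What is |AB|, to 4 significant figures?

47.93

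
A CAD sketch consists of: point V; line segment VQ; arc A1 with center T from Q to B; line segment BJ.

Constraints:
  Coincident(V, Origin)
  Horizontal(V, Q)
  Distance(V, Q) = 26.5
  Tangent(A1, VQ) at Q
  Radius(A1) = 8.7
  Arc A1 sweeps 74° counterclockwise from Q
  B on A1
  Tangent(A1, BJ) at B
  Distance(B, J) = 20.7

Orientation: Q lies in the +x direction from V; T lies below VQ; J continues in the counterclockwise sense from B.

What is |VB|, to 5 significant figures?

19.201

The tangent condition forces TQ to be normal to VQ, so T = Q + (0, -8.7) = (26.500, -8.7000). On A1, Q sits at bearing 90° from T; a 74° counterclockwise sweep puts B at bearing 164°, so B = T + 8.7·(cos 164°, sin 164°) = (18.137, -6.3020). Then |VB| = |B − V| = 19.201.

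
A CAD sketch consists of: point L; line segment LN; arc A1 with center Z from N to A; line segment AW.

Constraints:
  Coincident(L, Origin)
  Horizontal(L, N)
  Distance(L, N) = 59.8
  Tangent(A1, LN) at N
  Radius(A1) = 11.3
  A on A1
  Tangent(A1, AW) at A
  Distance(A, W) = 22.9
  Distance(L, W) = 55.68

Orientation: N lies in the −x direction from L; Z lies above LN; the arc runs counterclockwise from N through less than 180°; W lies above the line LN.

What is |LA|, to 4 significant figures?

49.57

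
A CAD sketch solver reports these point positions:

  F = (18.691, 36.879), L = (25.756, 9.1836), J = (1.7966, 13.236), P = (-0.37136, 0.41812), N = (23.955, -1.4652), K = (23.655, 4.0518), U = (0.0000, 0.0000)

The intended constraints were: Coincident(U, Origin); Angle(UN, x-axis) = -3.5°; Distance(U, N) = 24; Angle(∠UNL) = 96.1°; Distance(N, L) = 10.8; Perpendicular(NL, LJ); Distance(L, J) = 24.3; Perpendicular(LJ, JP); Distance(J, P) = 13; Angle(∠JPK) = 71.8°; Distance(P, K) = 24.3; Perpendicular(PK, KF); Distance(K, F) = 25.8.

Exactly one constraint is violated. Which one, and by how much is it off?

Distance(K, F) = 25.8 — off by 7.40.

U = (0.00, 0.00) ✓; UN at -3.500° ✓; |UN| = 24.00 ✓; ∠UNL = 96.10° ✓; |NL| = 10.80 ✓; ∠(NL, LJ) = 90.00° ✓; |LJ| = 24.30 ✓; ∠(LJ, JP) = 90.00° ✓; |JP| = 13.00 ✓; ∠JPK = 71.80° ✓; |PK| = 24.30 ✓; ∠(PK, KF) = 90.00° ✓; |KF| = 33.20 ✗.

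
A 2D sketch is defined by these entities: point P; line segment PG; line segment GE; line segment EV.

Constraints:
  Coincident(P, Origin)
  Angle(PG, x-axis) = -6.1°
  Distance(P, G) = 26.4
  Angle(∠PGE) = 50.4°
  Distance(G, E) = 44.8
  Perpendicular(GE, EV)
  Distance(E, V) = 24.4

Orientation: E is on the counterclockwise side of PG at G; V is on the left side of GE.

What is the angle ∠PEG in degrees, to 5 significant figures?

36.025°

P is at the origin; PG runs at -6.1° with length 26.4, so G = 26.4·(cos -6.1°, sin -6.1°) = (26.251, -2.8054). ∠PGE = 50.4°, so GE runs at -6.1° + (180° − 50.4°) = 123.50° from the x-axis; with |GE| = 44.8, E = G + 44.8·(cos 123.50°, sin 123.50°) = (1.5237, 34.553). Then cos ∠PEG = EP·EG / (|EP||EG|), giving 36.025°.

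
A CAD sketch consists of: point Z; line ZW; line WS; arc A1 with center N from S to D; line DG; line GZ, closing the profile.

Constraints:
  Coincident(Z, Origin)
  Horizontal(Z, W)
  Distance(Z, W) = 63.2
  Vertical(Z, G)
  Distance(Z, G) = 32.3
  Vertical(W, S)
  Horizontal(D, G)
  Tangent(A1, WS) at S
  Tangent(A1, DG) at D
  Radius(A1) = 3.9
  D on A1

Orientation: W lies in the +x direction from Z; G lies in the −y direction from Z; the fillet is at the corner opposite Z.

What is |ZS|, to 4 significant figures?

69.29

The virtual corner opposite Z is at (63.20, -32.30). Since A1 is tangent to WS there, NS ⟂ WS and since A1 is tangent to DG there, ND ⟂ DG, with radius 3.9, so the center N sits 3.9 in from both sides at N = (59.30, -28.40). That places the tangent points at S = (63.20, -28.40) on WS and D = (59.30, -32.30) on DG. Then |ZS| = |S − Z| = 69.29.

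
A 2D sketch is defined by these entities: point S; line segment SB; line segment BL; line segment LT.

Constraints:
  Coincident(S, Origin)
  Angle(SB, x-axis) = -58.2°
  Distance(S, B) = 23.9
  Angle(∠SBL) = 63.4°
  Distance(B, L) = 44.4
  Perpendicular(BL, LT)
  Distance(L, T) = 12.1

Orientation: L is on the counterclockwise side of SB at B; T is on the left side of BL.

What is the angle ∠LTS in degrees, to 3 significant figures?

105°

S is at the origin; SB runs at -58.2° with length 23.9, so B = 23.9·(cos -58.2°, sin -58.2°) = (12.6, -20.3). ∠SBL = 63.4°, so BL runs at -58.2° + (180° − 63.4°) = 58.4° from the x-axis; with |BL| = 44.4, L = B + 44.4·(cos 58.4°, sin 58.4°) = (35.9, 17.5). BL ⟂ LT; with |LT| = 12.1 on the left of BL, T = L + 12.1·(-0.852, 0.524) = (25.6, 23.8). Then cos ∠LTS = TL·TS / (|TL||TS|), giving 105°.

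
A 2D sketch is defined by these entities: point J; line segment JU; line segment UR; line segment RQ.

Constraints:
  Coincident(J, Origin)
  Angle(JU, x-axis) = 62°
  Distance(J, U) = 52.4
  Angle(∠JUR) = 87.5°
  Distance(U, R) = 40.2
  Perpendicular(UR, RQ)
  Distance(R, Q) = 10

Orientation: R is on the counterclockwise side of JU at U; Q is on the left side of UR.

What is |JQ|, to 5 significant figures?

56.842

J is at the origin; JU runs at 62.0° with length 52.4, so U = 52.4·(cos 62.0°, sin 62.0°) = (24.600, 46.266). ∠JUR = 87.5°, so UR runs at 62.0° + (180° − 87.5°) = 154.50° from the x-axis; with |UR| = 40.2, R = U + 40.2·(cos 154.50°, sin 154.50°) = (-11.684, 63.573). UR is perpendicular to RQ; with |RQ| = 10.0 on the left of UR, Q = R + 10.0·(-0.43051, -0.90259) = (-15.989, 54.547). Then |JQ| = |Q − J| = 56.842.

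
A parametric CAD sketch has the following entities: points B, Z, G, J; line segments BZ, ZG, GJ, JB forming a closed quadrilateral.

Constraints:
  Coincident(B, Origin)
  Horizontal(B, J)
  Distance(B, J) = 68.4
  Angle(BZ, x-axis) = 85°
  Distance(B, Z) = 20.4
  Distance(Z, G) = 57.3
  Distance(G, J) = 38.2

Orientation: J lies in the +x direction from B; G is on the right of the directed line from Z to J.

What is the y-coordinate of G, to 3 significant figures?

-23.7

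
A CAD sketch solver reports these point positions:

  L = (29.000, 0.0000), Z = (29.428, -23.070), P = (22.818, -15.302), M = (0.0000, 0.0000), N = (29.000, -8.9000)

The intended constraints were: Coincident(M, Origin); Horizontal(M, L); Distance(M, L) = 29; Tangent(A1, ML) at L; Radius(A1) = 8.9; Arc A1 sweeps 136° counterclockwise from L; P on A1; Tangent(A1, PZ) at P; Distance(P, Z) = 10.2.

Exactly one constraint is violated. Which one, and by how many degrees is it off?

Tangent(A1, PZ) at P — off by 5.61°.

M = (0.00, 0.00) ✓; M.y = 0.00, L.y = 0.00 ✓; |ML| = 29.00 ✓; ∠(NL, LM) = 90.00° ✓; |NL| = 8.900 ✓; bearing(N→P) − bearing(N→L) = 136.0° ✓; |NP| = 8.900 ✓; ∠(NP, PZ) = 95.61° ✗; |PZ| = 10.20 ✓.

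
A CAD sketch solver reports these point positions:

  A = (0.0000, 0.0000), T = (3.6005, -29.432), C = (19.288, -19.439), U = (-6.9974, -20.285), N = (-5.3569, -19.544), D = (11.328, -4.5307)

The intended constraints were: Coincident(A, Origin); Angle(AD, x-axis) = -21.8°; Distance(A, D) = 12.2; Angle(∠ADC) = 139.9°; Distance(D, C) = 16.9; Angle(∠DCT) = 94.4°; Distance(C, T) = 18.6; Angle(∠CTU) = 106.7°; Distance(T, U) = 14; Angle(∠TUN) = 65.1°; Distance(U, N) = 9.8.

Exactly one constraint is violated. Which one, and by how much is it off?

Distance(U, N) = 9.8 — off by 8.00.

A = (0.00, 0.00) ✓; AD at -21.80° ✓; |AD| = 12.20 ✓; ∠ADC = 139.9° ✓; |DC| = 16.90 ✓; ∠DCT = 94.40° ✓; |CT| = 18.60 ✓; ∠CTU = 106.7° ✓; |TU| = 14.00 ✓; ∠TUN = 65.11° ✓; |UN| = 1.800 ✗.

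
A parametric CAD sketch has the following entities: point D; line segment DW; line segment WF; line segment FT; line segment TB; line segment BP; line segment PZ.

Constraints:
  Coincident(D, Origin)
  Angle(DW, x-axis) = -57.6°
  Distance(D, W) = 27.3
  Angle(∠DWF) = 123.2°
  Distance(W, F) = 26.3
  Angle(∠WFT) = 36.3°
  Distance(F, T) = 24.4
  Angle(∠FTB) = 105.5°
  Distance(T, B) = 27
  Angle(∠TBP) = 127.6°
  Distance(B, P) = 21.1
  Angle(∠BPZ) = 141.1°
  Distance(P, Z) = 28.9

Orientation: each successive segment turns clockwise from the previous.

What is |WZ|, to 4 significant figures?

45.83

∠TBP = 127.6° gives BP at -25.00° from the x-axis; with |BP| = 21.1, P = (41.83, -19.62). ∠BPZ = 141.1° gives PZ at -63.90° from the x-axis; with |PZ| = 28.9, Z = (54.54, -45.57). Then |WZ| = |Z − W| = 45.83.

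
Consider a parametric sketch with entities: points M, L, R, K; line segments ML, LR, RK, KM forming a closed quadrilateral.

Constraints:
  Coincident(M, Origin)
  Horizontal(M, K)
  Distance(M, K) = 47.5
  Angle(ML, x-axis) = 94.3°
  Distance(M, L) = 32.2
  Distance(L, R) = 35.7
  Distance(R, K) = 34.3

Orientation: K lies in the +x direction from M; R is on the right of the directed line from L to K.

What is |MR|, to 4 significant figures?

13.20

Checks: |LR| = 35.70 ✓; |RK| = 34.30 ✓.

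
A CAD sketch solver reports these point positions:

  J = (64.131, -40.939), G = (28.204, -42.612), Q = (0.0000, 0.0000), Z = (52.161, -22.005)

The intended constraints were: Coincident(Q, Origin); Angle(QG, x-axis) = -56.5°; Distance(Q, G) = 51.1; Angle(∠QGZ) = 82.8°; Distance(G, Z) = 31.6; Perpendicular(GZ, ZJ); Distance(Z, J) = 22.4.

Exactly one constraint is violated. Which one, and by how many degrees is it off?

Perpendicular(GZ, ZJ) — off by 8.40°.

Q = (0.00, 0.00) ✓; QG at -56.50° ✓; |QG| = 51.10 ✓; ∠QGZ = 82.80° ✓; |GZ| = 31.60 ✓; ∠(GZ, ZJ) = 98.40° ✗; |ZJ| = 22.40 ✓.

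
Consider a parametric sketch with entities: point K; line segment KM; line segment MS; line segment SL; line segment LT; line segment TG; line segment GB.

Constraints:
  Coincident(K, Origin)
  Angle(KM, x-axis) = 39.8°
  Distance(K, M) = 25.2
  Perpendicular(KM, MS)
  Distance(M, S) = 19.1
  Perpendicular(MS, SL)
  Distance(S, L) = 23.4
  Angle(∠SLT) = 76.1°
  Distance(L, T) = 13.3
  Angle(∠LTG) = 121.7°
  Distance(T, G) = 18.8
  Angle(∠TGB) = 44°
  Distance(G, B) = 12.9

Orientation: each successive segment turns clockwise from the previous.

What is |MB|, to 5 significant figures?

14.494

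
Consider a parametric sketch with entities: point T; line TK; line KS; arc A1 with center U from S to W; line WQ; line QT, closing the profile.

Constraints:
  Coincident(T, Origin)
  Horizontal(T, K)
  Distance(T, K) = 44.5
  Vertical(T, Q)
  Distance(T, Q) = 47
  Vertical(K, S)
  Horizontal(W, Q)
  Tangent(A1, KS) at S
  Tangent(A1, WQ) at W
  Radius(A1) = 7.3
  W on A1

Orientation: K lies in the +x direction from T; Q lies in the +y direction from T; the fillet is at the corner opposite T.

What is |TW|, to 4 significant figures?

59.94

The virtual corner opposite T is at (44.50, 47.00). The tangent condition forces US to be normal to KS and since A1 is tangent to WQ there, UW ⟂ WQ, with radius 7.3, so the center U sits 7.3 in from both sides at U = (37.20, 39.70). That places the tangent points at S = (44.50, 39.70) on KS and W = (37.20, 47.00) on WQ. Then |TW| = |W − T| = 59.94.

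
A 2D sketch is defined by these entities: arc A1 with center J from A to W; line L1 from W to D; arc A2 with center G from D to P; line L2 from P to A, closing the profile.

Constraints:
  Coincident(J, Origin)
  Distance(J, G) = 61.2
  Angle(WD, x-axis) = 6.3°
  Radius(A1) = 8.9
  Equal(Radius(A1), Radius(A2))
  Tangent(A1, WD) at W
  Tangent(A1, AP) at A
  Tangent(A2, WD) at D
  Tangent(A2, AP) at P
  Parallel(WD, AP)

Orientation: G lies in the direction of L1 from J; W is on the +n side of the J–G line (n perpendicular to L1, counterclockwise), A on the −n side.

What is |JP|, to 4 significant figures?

61.84

The slot axis is L1's direction at 6.3°, so u = (cos 6.3°, sin 6.3°) = (0.9940, 0.1097) and n = (−sin 6.3°, cos 6.3°) = (-0.1097, 0.9940). J is at the origin and G lies 61.2 along u from J, so G = 61.2·u = (60.83, 6.716). Tangency of A1 to both parallel lines with radius 8.9 puts W and A at J ± 8.9·n: W = (-0.9766, 8.846), A = (0.9766, -8.846). Equal radii place D and P the same way about G: D = G + 8.9·n = (59.85, 15.56), P = G − 8.9·n = (61.81, -2.131). Then |JP| = |P − J| = 61.84.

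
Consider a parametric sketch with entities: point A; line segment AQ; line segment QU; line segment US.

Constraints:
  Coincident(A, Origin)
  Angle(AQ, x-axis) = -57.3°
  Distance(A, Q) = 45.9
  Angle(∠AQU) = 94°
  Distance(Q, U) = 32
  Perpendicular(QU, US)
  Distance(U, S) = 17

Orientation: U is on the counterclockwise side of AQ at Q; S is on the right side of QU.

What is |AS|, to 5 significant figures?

71.983

∠AQU = 94.0°, so QU runs at -57.3° + (180° − 94.0°) = 28.700° from the x-axis; with |QU| = 32.0, U = Q + 32.0·(cos 28.700°, sin 28.700°) = (52.866, -23.258). QU is perpendicular to US; with |US| = 17.0 on the right of QU, S = U + 17.0·(0.48022, -0.87715) = (61.030, -38.170). Then |AS| = |S − A| = 71.983.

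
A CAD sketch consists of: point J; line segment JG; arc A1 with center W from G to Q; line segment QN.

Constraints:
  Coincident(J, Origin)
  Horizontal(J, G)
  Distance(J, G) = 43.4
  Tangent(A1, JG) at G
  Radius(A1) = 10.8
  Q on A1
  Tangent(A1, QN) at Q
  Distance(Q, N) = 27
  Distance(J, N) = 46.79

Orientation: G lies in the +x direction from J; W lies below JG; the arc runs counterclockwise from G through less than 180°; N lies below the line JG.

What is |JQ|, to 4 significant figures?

34.04

Checks: |WQ| = 10.80 ✓; ∠(WQ, QN) = 90.00° ✓; |QN| = 27.00 ✓; |JN| = 46.79 ✓.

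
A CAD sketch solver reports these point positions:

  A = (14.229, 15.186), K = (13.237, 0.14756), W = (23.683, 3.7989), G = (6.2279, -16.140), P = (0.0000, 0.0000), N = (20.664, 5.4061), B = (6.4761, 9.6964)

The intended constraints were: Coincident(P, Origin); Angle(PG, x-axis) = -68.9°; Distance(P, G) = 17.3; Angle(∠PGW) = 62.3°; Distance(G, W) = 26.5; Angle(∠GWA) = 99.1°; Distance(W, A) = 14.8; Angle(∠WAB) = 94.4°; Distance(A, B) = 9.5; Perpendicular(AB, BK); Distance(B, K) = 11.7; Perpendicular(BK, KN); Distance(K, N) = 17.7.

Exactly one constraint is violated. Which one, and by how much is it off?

Distance(K, N) = 17.7 — off by 8.60.

P = (0.00, 0.00) ✓; PG at -68.90° ✓; |PG| = 17.30 ✓; ∠PGW = 62.30° ✓; |GW| = 26.50 ✓; ∠GWA = 99.10° ✓; |WA| = 14.80 ✓; ∠WAB = 94.40° ✓; |AB| = 9.500 ✓; ∠(AB, BK) = 90.00° ✓; |BK| = 11.70 ✓; ∠(BK, KN) = 90.00° ✓; |KN| = 9.100 ✗.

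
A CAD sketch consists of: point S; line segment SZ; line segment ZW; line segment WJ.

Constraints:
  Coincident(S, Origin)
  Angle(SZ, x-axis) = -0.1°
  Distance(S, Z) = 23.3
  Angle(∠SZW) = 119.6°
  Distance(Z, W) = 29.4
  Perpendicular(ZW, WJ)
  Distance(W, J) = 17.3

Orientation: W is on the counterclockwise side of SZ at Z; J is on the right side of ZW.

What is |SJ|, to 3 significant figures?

55.5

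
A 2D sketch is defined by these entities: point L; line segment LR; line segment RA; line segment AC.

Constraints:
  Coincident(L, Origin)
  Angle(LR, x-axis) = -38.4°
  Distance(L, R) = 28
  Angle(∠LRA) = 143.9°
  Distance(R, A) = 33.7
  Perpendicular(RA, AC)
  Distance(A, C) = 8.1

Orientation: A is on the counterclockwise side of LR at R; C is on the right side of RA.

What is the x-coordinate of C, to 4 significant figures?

55.29

L is at the origin; LR runs at -38.4° with length 28.0, so R = 28.0·(cos -38.4°, sin -38.4°) = (21.94, -17.39). ∠LRA = 143.9°, so RA runs at -38.4° + (180° − 143.9°) = -2.300° from the x-axis; with |RA| = 33.7, A = R + 33.7·(cos -2.300°, sin -2.300°) = (55.62, -18.74). RA is perpendicular to AC; with |AC| = 8.1 on the right of RA, C = A + 8.1·(-0.04013, -0.9992) = (55.29, -26.84). So C.x = 55.29.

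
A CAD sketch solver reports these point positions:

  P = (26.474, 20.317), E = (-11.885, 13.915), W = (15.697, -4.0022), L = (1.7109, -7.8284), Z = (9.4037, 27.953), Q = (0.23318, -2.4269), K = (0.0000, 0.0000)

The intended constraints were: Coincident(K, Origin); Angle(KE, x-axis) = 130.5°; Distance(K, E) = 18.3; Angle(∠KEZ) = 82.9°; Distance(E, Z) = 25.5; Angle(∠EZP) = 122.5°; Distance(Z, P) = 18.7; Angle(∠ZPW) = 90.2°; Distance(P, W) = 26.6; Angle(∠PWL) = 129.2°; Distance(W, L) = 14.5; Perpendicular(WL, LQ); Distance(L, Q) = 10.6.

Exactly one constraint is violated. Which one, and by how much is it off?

Distance(L, Q) = 10.6 — off by 5.00.

K = (0.00, 0.00) ✓; KE at 130.5° ✓; |KE| = 18.30 ✓; ∠KEZ = 82.90° ✓; |EZ| = 25.50 ✓; ∠EZP = 122.5° ✓; |ZP| = 18.70 ✓; ∠ZPW = 90.20° ✓; |PW| = 26.60 ✓; ∠PWL = 129.2° ✓; |WL| = 14.50 ✓; ∠(WL, LQ) = 90.00° ✓; |LQ| = 5.600 ✗.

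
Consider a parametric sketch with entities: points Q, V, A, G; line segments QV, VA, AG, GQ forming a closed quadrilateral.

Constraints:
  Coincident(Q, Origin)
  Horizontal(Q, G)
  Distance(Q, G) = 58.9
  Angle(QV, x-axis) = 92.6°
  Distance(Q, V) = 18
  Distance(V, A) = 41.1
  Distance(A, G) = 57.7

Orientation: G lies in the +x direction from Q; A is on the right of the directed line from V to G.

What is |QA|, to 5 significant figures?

23.316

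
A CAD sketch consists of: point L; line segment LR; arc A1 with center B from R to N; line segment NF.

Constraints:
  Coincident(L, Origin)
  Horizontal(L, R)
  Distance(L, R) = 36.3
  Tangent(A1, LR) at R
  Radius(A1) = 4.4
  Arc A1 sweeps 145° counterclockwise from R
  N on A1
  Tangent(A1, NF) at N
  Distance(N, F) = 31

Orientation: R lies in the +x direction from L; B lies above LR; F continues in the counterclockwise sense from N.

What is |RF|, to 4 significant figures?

34.47

L is at the origin; LR is horizontal with |LR| = 36.3 and R on the +x side, so R = (36.30, 0.000). The tangent condition forces BR to be normal to LR, so B = R + (0, 4.4) = (36.30, 4.400). On A1, R sits at bearing -90° from B; a 145° counterclockwise sweep puts N at bearing 55°, so N = B + 4.4·(cos 55°, sin 55°) = (38.82, 8.004). The tangent condition forces BN to be normal to NF, so NF runs along (−sin 55°, cos 55°); with |NF| = 31.0, F = (13.43, 25.79). Then |RF| = |F − R| = 34.47.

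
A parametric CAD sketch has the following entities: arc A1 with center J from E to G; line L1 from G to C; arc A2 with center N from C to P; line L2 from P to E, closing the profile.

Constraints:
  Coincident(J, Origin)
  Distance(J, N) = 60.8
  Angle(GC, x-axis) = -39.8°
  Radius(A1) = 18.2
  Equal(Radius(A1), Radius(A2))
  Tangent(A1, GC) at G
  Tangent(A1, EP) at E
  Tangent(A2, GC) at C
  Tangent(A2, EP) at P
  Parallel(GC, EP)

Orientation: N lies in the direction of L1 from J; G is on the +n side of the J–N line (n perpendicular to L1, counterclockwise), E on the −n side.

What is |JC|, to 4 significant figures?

63.47

Tangency of A1 to both parallel lines with radius 18.2 puts G and E at J ± 18.2·n: G = (11.65, 13.98), E = (-11.65, -13.98). Equal radii place C and P the same way about N: C = N + 18.2·n = (58.36, -24.94), P = N − 18.2·n = (35.06, -52.90). Then |JC| = |C − J| = 63.47.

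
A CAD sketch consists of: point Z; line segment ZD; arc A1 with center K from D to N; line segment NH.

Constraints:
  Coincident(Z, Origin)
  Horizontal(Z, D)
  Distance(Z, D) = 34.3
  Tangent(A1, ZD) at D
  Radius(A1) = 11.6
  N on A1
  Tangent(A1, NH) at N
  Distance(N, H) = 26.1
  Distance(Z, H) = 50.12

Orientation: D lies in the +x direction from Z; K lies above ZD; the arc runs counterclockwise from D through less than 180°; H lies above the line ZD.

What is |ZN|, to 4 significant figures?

47.57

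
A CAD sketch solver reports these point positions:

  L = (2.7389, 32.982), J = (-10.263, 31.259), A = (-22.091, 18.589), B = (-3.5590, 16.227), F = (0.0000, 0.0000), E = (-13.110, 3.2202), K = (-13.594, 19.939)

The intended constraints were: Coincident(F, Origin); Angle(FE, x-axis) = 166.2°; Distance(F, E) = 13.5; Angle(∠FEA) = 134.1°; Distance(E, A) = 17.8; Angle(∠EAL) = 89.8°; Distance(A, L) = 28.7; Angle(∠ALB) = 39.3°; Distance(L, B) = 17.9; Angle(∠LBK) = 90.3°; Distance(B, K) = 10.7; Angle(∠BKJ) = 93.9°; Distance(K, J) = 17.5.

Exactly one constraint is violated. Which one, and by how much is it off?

Distance(K, J) = 17.5 — off by 5.70.

F = (0.00, 0.00) ✓; FE at 166.2° ✓; |FE| = 13.50 ✓; ∠FEA = 134.1° ✓; |EA| = 17.80 ✓; ∠EAL = 89.80° ✓; |AL| = 28.70 ✓; ∠ALB = 39.30° ✓; |LB| = 17.90 ✓; ∠LBK = 90.30° ✓; |BK| = 10.70 ✓; ∠BKJ = 93.90° ✓; |KJ| = 11.80 ✗.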